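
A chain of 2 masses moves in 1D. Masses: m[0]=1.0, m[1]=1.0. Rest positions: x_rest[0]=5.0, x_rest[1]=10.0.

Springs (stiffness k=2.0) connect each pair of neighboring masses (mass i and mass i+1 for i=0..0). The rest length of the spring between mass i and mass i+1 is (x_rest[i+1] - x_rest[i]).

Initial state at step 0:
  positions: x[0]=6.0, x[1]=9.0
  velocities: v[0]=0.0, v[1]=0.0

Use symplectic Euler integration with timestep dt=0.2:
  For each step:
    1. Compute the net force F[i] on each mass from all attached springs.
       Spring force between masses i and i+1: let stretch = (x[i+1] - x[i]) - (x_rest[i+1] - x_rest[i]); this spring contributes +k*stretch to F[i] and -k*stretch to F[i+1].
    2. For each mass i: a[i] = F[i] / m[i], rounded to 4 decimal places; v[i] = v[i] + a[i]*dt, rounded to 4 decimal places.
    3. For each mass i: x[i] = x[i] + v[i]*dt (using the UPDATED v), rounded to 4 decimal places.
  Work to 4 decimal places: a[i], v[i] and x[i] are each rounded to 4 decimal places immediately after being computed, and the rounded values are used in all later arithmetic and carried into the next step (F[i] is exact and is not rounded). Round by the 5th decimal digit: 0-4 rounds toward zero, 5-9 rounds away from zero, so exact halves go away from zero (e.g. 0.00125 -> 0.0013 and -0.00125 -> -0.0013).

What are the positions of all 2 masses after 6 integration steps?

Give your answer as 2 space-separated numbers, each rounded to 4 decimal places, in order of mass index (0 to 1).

Step 0: x=[6.0000 9.0000] v=[0.0000 0.0000]
Step 1: x=[5.8400 9.1600] v=[-0.8000 0.8000]
Step 2: x=[5.5456 9.4544] v=[-1.4720 1.4720]
Step 3: x=[5.1639 9.8361] v=[-1.9085 1.9085]
Step 4: x=[4.7560 10.2440] v=[-2.0396 2.0396]
Step 5: x=[4.3871 10.6129] v=[-1.8444 1.8444]
Step 6: x=[4.1163 10.8837] v=[-1.3541 1.3541]

Answer: 4.1163 10.8837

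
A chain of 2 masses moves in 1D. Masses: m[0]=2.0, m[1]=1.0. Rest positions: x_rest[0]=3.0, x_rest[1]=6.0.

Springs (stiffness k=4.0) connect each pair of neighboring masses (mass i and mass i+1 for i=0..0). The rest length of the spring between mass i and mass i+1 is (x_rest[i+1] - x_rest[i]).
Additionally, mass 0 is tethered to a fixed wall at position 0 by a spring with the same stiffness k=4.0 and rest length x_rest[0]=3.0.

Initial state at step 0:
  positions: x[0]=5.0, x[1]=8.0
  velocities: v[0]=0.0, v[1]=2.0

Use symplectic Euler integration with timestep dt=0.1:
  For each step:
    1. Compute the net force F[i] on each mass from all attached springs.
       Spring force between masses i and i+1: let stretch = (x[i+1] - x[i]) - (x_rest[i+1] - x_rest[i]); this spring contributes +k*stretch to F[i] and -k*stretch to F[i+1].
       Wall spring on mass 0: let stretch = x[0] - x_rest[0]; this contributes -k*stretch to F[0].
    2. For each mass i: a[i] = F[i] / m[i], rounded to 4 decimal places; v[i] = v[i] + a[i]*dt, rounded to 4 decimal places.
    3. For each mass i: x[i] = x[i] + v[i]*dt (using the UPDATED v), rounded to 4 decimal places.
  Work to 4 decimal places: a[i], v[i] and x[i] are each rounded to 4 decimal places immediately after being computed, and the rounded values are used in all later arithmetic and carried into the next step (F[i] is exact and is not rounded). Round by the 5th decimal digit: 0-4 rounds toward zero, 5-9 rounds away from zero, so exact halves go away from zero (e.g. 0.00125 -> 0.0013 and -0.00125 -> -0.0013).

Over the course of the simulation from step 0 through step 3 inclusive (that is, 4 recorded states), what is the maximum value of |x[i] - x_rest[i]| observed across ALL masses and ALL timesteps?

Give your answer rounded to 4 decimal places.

Answer: 2.5606

Derivation:
Step 0: x=[5.0000 8.0000] v=[0.0000 2.0000]
Step 1: x=[4.9600 8.2000] v=[-0.4000 2.0000]
Step 2: x=[4.8856 8.3904] v=[-0.7440 1.9040]
Step 3: x=[4.7836 8.5606] v=[-1.0202 1.7021]
Max displacement = 2.5606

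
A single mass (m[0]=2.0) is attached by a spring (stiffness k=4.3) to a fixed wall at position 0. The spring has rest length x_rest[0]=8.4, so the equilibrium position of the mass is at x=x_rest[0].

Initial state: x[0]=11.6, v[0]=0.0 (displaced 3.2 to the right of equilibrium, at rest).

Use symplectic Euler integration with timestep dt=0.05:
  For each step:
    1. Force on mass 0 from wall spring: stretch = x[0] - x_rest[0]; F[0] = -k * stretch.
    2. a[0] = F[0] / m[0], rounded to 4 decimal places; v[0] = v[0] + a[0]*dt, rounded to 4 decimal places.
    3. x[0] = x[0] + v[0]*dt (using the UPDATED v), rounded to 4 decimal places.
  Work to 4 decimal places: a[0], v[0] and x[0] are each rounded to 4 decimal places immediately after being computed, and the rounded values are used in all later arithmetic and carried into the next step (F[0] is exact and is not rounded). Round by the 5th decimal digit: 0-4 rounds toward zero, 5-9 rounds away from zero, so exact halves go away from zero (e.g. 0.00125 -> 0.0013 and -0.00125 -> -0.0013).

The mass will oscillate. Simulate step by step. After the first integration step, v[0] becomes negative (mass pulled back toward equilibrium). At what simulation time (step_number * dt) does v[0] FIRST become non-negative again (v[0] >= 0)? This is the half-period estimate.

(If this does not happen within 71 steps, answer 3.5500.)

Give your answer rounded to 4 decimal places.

Answer: 2.1500

Derivation:
Step 0: x=[11.6000] v=[0.0000]
Step 1: x=[11.5828] v=[-0.3440]
Step 2: x=[11.5485] v=[-0.6862]
Step 3: x=[11.4973] v=[-1.0247]
Step 4: x=[11.4294] v=[-1.3577]
Step 5: x=[11.3452] v=[-1.6834]
Step 6: x=[11.2452] v=[-2.0000]
Step 7: x=[11.1299] v=[-2.3059]
Step 8: x=[10.9999] v=[-2.5994]
Step 9: x=[10.8560] v=[-2.8789]
Step 10: x=[10.6989] v=[-3.1429]
Step 11: x=[10.5294] v=[-3.3900]
Step 12: x=[10.3485] v=[-3.6189]
Step 13: x=[10.1571] v=[-3.8284]
Step 14: x=[9.9562] v=[-4.0173]
Step 15: x=[9.7470] v=[-4.1846]
Step 16: x=[9.5305] v=[-4.3294]
Step 17: x=[9.3080] v=[-4.4509]
Step 18: x=[9.0806] v=[-4.5485]
Step 19: x=[8.8495] v=[-4.6217]
Step 20: x=[8.6160] v=[-4.6700]
Step 21: x=[8.3813] v=[-4.6932]
Step 22: x=[8.1467] v=[-4.6912]
Step 23: x=[7.9135] v=[-4.6640]
Step 24: x=[7.6829] v=[-4.6117]
Step 25: x=[7.4562] v=[-4.5346]
Step 26: x=[7.2345] v=[-4.4331]
Step 27: x=[7.0191] v=[-4.3078]
Step 28: x=[6.8111] v=[-4.1594]
Step 29: x=[6.6117] v=[-3.9886]
Step 30: x=[6.4219] v=[-3.7964]
Step 31: x=[6.2427] v=[-3.5838]
Step 32: x=[6.0751] v=[-3.3519]
Step 33: x=[5.9200] v=[-3.1020]
Step 34: x=[5.7782] v=[-2.8354]
Step 35: x=[5.6505] v=[-2.5536]
Step 36: x=[5.5376] v=[-2.2580]
Step 37: x=[5.4401] v=[-1.9503]
Step 38: x=[5.3585] v=[-1.6321]
Step 39: x=[5.2932] v=[-1.3051]
Step 40: x=[5.2446] v=[-0.9711]
Step 41: x=[5.2130] v=[-0.6319]
Step 42: x=[5.1985] v=[-0.2893]
Step 43: x=[5.2012] v=[0.0549]
First v>=0 after going negative at step 43, time=2.1500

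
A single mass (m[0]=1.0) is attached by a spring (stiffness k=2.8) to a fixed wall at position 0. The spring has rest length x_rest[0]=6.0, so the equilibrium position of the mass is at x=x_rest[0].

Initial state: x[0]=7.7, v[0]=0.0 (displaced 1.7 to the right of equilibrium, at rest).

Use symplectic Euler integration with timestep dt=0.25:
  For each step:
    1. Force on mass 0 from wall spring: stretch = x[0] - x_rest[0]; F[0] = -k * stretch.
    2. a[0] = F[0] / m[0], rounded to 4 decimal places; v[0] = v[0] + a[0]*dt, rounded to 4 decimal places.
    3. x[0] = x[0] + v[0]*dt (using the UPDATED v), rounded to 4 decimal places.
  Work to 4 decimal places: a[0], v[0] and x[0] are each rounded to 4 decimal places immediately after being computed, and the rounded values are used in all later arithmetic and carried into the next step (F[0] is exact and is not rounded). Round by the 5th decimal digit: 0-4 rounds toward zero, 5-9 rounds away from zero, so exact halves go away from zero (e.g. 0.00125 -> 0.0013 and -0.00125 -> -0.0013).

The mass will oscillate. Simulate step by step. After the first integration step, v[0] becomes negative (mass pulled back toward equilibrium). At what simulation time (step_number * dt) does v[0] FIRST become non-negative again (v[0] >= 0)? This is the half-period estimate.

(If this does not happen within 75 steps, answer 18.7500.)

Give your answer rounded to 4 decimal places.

Answer: 2.0000

Derivation:
Step 0: x=[7.7000] v=[0.0000]
Step 1: x=[7.4025] v=[-1.1900]
Step 2: x=[6.8596] v=[-2.1718]
Step 3: x=[6.1662] v=[-2.7735]
Step 4: x=[5.4437] v=[-2.8899]
Step 5: x=[4.8186] v=[-2.5005]
Step 6: x=[4.4002] v=[-1.6735]
Step 7: x=[4.2618] v=[-0.5537]
Step 8: x=[4.4276] v=[0.6631]
First v>=0 after going negative at step 8, time=2.0000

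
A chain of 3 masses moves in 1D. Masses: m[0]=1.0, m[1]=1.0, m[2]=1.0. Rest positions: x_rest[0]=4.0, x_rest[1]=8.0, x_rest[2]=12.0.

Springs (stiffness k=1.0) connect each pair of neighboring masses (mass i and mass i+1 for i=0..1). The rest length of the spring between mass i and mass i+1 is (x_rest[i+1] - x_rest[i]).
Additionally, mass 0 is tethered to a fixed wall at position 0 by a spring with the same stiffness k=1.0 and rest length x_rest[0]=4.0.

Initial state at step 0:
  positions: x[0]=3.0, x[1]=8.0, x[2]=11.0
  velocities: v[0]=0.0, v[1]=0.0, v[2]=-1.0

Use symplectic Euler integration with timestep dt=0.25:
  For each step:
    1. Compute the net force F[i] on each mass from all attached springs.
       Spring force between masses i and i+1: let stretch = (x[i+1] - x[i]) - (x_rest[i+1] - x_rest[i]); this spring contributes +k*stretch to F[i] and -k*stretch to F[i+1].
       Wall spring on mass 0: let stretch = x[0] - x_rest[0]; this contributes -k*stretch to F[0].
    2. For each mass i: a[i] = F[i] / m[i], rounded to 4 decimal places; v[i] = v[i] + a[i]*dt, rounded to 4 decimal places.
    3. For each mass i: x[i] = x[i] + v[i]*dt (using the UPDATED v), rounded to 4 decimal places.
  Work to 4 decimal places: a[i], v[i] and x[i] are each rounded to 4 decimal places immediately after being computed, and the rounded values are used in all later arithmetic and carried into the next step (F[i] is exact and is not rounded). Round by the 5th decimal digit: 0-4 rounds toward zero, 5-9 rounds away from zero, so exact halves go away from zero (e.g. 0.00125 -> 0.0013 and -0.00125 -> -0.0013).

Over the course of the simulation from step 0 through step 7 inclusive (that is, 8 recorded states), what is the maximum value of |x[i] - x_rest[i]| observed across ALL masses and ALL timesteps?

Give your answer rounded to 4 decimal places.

Answer: 1.6259

Derivation:
Step 0: x=[3.0000 8.0000 11.0000] v=[0.0000 0.0000 -1.0000]
Step 1: x=[3.1250 7.8750 10.8125] v=[0.5000 -0.5000 -0.7500]
Step 2: x=[3.3516 7.6367 10.6914] v=[0.9063 -0.9531 -0.4844]
Step 3: x=[3.6365 7.3215 10.6294] v=[1.1397 -1.2607 -0.2481]
Step 4: x=[3.9245 6.9828 10.6106] v=[1.1518 -1.3550 -0.0751]
Step 5: x=[4.1583 6.6797 10.6151] v=[0.9353 -1.2126 0.0180]
Step 6: x=[4.2898 6.4649 10.6237] v=[0.5261 -0.8591 0.0342]
Step 7: x=[4.2892 6.3741 10.6223] v=[-0.0026 -0.3632 -0.0055]
Max displacement = 1.6259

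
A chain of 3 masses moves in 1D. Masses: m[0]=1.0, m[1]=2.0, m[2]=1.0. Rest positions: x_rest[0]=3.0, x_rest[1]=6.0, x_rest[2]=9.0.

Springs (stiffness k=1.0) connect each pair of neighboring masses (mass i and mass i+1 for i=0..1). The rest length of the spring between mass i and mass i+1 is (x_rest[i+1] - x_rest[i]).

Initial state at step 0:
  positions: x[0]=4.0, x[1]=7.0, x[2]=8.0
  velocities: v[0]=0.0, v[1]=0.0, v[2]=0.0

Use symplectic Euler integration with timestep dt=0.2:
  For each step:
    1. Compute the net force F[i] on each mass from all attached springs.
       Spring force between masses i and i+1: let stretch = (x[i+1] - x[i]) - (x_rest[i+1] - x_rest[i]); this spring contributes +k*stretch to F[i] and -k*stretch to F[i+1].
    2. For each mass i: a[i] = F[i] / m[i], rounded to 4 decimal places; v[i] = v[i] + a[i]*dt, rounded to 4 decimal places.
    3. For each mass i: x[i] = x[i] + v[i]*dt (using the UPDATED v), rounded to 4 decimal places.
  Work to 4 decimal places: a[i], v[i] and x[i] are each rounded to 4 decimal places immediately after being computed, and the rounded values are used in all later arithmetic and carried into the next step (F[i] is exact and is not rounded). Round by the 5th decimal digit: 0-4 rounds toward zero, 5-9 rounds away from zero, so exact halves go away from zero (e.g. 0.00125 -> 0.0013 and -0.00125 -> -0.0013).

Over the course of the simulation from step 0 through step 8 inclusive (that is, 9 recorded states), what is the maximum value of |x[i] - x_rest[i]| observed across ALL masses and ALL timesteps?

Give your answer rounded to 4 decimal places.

Step 0: x=[4.0000 7.0000 8.0000] v=[0.0000 0.0000 0.0000]
Step 1: x=[4.0000 6.9600 8.0800] v=[0.0000 -0.2000 0.4000]
Step 2: x=[3.9984 6.8832 8.2352] v=[-0.0080 -0.3840 0.7760]
Step 3: x=[3.9922 6.7757 8.4563] v=[-0.0310 -0.5373 1.1056]
Step 4: x=[3.9773 6.6462 8.7302] v=[-0.0743 -0.6476 1.3695]
Step 5: x=[3.9492 6.5050 9.0407] v=[-0.1405 -0.7061 1.5527]
Step 6: x=[3.9033 6.3634 9.3698] v=[-0.2293 -0.7081 1.6456]
Step 7: x=[3.8358 6.2327 9.6987] v=[-0.3373 -0.6535 1.6443]
Step 8: x=[3.7442 6.1234 10.0089] v=[-0.4579 -0.5466 1.5511]
Max displacement = 1.0089

Answer: 1.0089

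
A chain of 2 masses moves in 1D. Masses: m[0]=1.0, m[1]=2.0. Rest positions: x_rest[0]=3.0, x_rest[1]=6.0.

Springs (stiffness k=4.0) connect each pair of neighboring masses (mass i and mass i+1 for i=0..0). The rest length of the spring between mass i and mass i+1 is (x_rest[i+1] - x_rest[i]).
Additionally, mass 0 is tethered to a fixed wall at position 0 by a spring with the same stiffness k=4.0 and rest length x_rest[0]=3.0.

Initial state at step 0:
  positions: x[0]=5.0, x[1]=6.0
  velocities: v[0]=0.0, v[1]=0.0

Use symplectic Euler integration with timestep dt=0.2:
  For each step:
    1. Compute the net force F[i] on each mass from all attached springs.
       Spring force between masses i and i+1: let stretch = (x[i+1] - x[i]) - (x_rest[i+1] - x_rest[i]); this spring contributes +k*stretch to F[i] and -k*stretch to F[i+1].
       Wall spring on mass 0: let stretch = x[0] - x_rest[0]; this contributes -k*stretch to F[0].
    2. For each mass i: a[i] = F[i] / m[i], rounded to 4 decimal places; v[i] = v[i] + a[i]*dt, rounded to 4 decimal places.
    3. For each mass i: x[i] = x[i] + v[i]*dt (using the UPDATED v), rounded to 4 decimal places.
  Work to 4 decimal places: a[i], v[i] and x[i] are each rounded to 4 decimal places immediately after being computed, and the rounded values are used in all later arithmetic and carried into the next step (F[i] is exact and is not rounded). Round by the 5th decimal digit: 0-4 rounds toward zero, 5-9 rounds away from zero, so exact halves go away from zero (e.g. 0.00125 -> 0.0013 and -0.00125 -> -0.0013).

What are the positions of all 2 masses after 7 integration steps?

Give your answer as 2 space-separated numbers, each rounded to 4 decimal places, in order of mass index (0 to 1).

Answer: 2.8461 6.1354

Derivation:
Step 0: x=[5.0000 6.0000] v=[0.0000 0.0000]
Step 1: x=[4.3600 6.1600] v=[-3.2000 0.8000]
Step 2: x=[3.3104 6.4160] v=[-5.2480 1.2800]
Step 3: x=[2.2280 6.6636] v=[-5.4118 1.2378]
Step 4: x=[1.4989 6.7963] v=[-3.6457 0.6636]
Step 5: x=[1.3775 6.7452] v=[-0.6069 -0.2554]
Step 6: x=[1.8946 6.5047] v=[2.5853 -1.2025]
Step 7: x=[2.8461 6.1354] v=[4.7577 -1.8465]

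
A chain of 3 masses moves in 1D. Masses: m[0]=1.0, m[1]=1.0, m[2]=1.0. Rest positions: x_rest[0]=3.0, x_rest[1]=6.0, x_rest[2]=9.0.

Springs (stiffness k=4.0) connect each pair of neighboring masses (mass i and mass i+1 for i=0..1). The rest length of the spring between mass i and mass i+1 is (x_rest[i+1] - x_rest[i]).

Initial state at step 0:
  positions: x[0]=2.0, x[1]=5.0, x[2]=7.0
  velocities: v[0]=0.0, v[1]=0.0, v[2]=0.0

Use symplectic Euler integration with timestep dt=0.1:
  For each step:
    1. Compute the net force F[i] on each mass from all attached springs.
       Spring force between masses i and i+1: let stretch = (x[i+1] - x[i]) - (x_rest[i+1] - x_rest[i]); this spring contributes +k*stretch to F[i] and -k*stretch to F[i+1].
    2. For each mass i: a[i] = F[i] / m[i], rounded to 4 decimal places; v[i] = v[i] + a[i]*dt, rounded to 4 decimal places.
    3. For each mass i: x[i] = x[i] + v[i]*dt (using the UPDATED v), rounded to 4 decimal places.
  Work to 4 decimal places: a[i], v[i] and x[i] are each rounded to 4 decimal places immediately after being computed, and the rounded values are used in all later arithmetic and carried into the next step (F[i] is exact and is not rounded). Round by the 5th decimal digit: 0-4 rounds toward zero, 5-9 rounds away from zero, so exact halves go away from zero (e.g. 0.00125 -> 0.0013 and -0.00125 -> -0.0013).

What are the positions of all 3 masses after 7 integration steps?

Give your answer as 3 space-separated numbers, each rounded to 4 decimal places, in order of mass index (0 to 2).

Answer: 1.8470 4.3748 7.7784

Derivation:
Step 0: x=[2.0000 5.0000 7.0000] v=[0.0000 0.0000 0.0000]
Step 1: x=[2.0000 4.9600 7.0400] v=[0.0000 -0.4000 0.4000]
Step 2: x=[1.9984 4.8848 7.1168] v=[-0.0160 -0.7520 0.7680]
Step 3: x=[1.9923 4.7834 7.2243] v=[-0.0614 -1.0138 1.0752]
Step 4: x=[1.9778 4.6680 7.3542] v=[-0.1450 -1.1539 1.2988]
Step 5: x=[1.9509 4.5525 7.4966] v=[-0.2689 -1.1555 1.4243]
Step 6: x=[1.9081 4.4507 7.6413] v=[-0.4283 -1.0185 1.4467]
Step 7: x=[1.8470 4.3748 7.7784] v=[-0.6113 -0.7593 1.3705]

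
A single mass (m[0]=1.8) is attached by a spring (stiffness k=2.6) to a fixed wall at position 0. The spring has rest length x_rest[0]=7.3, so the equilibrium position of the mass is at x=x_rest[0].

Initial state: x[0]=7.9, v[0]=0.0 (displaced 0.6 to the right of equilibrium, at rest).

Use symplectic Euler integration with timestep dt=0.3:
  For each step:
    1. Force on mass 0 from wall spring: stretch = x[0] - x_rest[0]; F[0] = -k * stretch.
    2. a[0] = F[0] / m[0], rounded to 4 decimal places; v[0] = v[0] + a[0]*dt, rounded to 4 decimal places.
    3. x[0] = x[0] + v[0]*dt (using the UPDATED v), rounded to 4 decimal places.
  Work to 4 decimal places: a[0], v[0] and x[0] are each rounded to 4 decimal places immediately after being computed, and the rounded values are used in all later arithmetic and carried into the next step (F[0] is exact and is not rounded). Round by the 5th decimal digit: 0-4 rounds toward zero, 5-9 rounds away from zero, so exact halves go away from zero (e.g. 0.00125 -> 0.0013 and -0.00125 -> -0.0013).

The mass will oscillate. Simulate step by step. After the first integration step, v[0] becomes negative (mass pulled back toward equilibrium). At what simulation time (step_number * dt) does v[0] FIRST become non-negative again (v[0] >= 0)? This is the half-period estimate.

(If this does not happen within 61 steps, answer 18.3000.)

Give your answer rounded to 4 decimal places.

Step 0: x=[7.9000] v=[0.0000]
Step 1: x=[7.8220] v=[-0.2600]
Step 2: x=[7.6761] v=[-0.4862]
Step 3: x=[7.4813] v=[-0.6492]
Step 4: x=[7.2630] v=[-0.7278]
Step 5: x=[7.0495] v=[-0.7118]
Step 6: x=[6.8685] v=[-0.6033]
Step 7: x=[6.7436] v=[-0.4163]
Step 8: x=[6.6910] v=[-0.1752]
Step 9: x=[6.7176] v=[0.0887]
First v>=0 after going negative at step 9, time=2.7000

Answer: 2.7000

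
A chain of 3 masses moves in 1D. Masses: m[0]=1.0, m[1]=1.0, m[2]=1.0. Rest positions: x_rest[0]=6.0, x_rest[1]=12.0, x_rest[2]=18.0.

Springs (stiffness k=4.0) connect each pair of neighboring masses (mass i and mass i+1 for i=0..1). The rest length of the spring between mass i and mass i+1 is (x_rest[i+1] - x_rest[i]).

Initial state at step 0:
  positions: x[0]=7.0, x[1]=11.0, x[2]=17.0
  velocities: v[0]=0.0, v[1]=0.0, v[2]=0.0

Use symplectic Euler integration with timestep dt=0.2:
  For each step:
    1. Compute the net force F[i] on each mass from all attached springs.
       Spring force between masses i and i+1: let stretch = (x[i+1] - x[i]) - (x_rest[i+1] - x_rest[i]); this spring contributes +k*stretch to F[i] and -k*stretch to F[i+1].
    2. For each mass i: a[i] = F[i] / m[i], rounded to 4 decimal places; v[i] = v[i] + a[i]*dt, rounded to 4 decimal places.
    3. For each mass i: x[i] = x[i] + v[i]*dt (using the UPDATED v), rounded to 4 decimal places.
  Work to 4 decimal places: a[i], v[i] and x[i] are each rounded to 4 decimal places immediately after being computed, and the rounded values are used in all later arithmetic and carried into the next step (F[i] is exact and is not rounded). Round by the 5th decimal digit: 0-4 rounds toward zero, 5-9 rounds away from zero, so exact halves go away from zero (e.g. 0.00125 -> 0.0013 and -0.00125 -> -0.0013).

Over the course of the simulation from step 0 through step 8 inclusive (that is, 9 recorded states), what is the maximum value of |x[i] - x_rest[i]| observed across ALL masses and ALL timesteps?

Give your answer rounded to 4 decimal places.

Step 0: x=[7.0000 11.0000 17.0000] v=[0.0000 0.0000 0.0000]
Step 1: x=[6.6800 11.3200 17.0000] v=[-1.6000 1.6000 0.0000]
Step 2: x=[6.1424 11.8064 17.0512] v=[-2.6880 2.4320 0.2560]
Step 3: x=[5.5510 12.2257 17.2232] v=[-2.9568 2.0966 0.8602]
Step 4: x=[5.0676 12.3767 17.5556] v=[-2.4170 0.7548 1.6622]
Step 5: x=[4.7937 12.1868 18.0194] v=[-1.3697 -0.9494 2.3191]
Step 6: x=[4.7427 11.7472 18.5100] v=[-0.2552 -2.1978 2.4530]
Step 7: x=[4.8524 11.2690 18.8786] v=[0.5484 -2.3912 1.8428]
Step 8: x=[5.0287 10.9816 18.9896] v=[0.8817 -1.4368 0.5551]
Max displacement = 1.2573

Answer: 1.2573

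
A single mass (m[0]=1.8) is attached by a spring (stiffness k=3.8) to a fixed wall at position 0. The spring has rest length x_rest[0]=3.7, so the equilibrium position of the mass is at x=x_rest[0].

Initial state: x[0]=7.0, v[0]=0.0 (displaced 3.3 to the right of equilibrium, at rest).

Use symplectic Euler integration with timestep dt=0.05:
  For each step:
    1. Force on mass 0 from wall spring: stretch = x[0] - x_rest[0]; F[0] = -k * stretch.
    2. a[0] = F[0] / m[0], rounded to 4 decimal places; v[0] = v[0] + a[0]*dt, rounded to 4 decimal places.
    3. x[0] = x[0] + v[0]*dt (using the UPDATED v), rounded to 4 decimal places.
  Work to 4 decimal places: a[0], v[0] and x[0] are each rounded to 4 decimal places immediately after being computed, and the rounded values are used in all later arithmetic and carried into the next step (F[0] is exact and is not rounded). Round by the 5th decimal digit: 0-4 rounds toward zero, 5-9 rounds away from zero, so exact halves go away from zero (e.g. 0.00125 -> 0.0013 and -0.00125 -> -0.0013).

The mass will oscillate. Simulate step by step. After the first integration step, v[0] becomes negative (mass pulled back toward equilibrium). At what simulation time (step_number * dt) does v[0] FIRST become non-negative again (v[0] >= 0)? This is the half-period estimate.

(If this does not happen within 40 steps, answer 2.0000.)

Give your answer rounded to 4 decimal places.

Answer: 2.0000

Derivation:
Step 0: x=[7.0000] v=[0.0000]
Step 1: x=[6.9826] v=[-0.3483]
Step 2: x=[6.9479] v=[-0.6948]
Step 3: x=[6.8960] v=[-1.0376]
Step 4: x=[6.8273] v=[-1.3750]
Step 5: x=[6.7420] v=[-1.7051]
Step 6: x=[6.6407] v=[-2.0262]
Step 7: x=[6.5239] v=[-2.3366]
Step 8: x=[6.3922] v=[-2.6347]
Step 9: x=[6.2463] v=[-2.9189]
Step 10: x=[6.0869] v=[-3.1877]
Step 11: x=[5.9149] v=[-3.4397]
Step 12: x=[5.7312] v=[-3.6735]
Step 13: x=[5.5368] v=[-3.8879]
Step 14: x=[5.3327] v=[-4.0818]
Step 15: x=[5.1200] v=[-4.2541]
Step 16: x=[4.8998] v=[-4.4040]
Step 17: x=[4.6733] v=[-4.5306]
Step 18: x=[4.4416] v=[-4.6333]
Step 19: x=[4.2060] v=[-4.7116]
Step 20: x=[3.9678] v=[-4.7650]
Step 21: x=[3.7281] v=[-4.7933]
Step 22: x=[3.4883] v=[-4.7963]
Step 23: x=[3.2496] v=[-4.7740]
Step 24: x=[3.0133] v=[-4.7265]
Step 25: x=[2.7806] v=[-4.6540]
Step 26: x=[2.5528] v=[-4.5570]
Step 27: x=[2.3310] v=[-4.4359]
Step 28: x=[2.1164] v=[-4.2914]
Step 29: x=[1.9102] v=[-4.1242]
Step 30: x=[1.7134] v=[-3.9353]
Step 31: x=[1.5271] v=[-3.7256]
Step 32: x=[1.3523] v=[-3.4962]
Step 33: x=[1.1899] v=[-3.2484]
Step 34: x=[1.0407] v=[-2.9834]
Step 35: x=[0.9056] v=[-2.7027]
Step 36: x=[0.7852] v=[-2.4077]
Step 37: x=[0.6802] v=[-2.1000]
Step 38: x=[0.5911] v=[-1.7812]
Step 39: x=[0.5185] v=[-1.4530]
Step 40: x=[0.4626] v=[-1.1172]
v[0] did not become non-negative within 40 steps; using fallback time=2.0000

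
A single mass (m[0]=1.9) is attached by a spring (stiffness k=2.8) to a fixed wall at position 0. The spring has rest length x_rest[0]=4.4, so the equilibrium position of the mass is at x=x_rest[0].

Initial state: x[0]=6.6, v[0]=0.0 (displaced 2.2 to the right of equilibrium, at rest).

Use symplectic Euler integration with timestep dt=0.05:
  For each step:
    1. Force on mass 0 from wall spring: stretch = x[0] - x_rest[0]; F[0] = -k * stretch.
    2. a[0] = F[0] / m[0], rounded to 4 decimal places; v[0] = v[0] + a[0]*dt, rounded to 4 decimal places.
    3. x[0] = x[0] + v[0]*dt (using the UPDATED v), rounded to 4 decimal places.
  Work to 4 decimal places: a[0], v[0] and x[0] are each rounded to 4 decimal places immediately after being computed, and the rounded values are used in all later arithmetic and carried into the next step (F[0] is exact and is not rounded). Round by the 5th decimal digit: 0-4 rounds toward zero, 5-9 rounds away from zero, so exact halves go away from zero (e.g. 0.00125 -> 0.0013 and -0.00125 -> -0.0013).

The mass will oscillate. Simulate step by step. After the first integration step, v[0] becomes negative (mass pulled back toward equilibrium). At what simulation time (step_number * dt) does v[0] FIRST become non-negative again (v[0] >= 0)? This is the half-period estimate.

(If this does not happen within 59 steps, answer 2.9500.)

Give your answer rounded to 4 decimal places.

Answer: 2.6000

Derivation:
Step 0: x=[6.6000] v=[0.0000]
Step 1: x=[6.5919] v=[-0.1621]
Step 2: x=[6.5757] v=[-0.3236]
Step 3: x=[6.5515] v=[-0.4839]
Step 4: x=[6.5194] v=[-0.6424]
Step 5: x=[6.4795] v=[-0.7986]
Step 6: x=[6.4319] v=[-0.9518]
Step 7: x=[6.3768] v=[-1.1015]
Step 8: x=[6.3144] v=[-1.2472]
Step 9: x=[6.2450] v=[-1.3883]
Step 10: x=[6.1688] v=[-1.5242]
Step 11: x=[6.0861] v=[-1.6545]
Step 12: x=[5.9972] v=[-1.7787]
Step 13: x=[5.9024] v=[-1.8964]
Step 14: x=[5.8020] v=[-2.0071]
Step 15: x=[5.6965] v=[-2.1104]
Step 16: x=[5.5862] v=[-2.2059]
Step 17: x=[5.4715] v=[-2.2933]
Step 18: x=[5.3529] v=[-2.3723]
Step 19: x=[5.2308] v=[-2.4425]
Step 20: x=[5.1056] v=[-2.5037]
Step 21: x=[4.9778] v=[-2.5557]
Step 22: x=[4.8479] v=[-2.5983]
Step 23: x=[4.7163] v=[-2.6313]
Step 24: x=[4.5836] v=[-2.6546]
Step 25: x=[4.4502] v=[-2.6681]
Step 26: x=[4.3166] v=[-2.6718]
Step 27: x=[4.1833] v=[-2.6657]
Step 28: x=[4.0508] v=[-2.6497]
Step 29: x=[3.9196] v=[-2.6240]
Step 30: x=[3.7902] v=[-2.5886]
Step 31: x=[3.6630] v=[-2.5437]
Step 32: x=[3.5385] v=[-2.4894]
Step 33: x=[3.4172] v=[-2.4259]
Step 34: x=[3.2995] v=[-2.3535]
Step 35: x=[3.1859] v=[-2.2724]
Step 36: x=[3.0768] v=[-2.1829]
Step 37: x=[2.9725] v=[-2.0854]
Step 38: x=[2.8735] v=[-1.9802]
Step 39: x=[2.7801] v=[-1.8677]
Step 40: x=[2.6927] v=[-1.7483]
Step 41: x=[2.6116] v=[-1.6225]
Step 42: x=[2.5371] v=[-1.4907]
Step 43: x=[2.4694] v=[-1.3534]
Step 44: x=[2.4088] v=[-1.2111]
Step 45: x=[2.3556] v=[-1.0644]
Step 46: x=[2.3099] v=[-0.9138]
Step 47: x=[2.2719] v=[-0.7598]
Step 48: x=[2.2418] v=[-0.6030]
Step 49: x=[2.2196] v=[-0.4440]
Step 50: x=[2.2054] v=[-0.2833]
Step 51: x=[2.1993] v=[-0.1216]
Step 52: x=[2.2013] v=[0.0406]
First v>=0 after going negative at step 52, time=2.6000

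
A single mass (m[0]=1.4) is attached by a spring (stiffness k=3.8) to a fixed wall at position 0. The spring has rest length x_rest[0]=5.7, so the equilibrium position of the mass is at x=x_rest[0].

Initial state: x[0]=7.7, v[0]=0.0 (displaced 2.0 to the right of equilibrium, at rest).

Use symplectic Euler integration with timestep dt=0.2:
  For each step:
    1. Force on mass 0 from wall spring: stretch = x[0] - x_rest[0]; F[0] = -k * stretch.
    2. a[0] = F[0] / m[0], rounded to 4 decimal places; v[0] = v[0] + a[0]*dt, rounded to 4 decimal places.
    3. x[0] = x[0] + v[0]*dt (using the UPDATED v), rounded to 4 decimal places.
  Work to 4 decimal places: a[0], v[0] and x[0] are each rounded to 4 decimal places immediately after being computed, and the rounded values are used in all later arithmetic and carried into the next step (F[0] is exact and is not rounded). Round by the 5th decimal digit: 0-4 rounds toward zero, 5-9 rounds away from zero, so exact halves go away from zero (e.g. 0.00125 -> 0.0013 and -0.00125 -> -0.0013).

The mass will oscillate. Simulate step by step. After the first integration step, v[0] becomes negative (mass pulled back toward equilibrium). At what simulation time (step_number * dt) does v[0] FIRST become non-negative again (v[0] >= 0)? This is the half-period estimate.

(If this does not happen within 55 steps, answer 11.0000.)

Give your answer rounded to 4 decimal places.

Step 0: x=[7.7000] v=[0.0000]
Step 1: x=[7.4829] v=[-1.0857]
Step 2: x=[7.0722] v=[-2.0536]
Step 3: x=[6.5125] v=[-2.7985]
Step 4: x=[5.8646] v=[-3.2396]
Step 5: x=[5.1988] v=[-3.3290]
Step 6: x=[4.5874] v=[-3.0569]
Step 7: x=[4.0968] v=[-2.4529]
Step 8: x=[3.7803] v=[-1.5826]
Step 9: x=[3.6722] v=[-0.5405]
Step 10: x=[3.7843] v=[0.5603]
First v>=0 after going negative at step 10, time=2.0000

Answer: 2.0000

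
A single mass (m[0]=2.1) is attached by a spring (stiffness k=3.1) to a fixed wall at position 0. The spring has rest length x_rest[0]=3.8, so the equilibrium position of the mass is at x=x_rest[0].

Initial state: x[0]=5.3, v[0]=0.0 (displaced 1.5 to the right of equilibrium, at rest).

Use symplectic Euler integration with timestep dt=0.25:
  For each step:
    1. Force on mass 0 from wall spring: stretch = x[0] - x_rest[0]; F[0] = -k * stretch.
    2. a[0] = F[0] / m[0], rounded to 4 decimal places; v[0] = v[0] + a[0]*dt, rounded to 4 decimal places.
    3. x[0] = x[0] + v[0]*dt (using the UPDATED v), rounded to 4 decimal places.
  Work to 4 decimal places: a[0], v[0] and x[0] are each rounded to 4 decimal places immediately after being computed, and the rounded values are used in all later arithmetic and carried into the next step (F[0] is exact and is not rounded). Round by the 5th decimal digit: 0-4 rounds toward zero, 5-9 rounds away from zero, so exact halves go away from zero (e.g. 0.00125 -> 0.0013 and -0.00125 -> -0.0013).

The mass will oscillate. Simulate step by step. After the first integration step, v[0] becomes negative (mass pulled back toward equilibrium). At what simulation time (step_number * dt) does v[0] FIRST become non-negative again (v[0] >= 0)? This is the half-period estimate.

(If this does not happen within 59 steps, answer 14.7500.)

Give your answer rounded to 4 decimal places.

Answer: 2.7500

Derivation:
Step 0: x=[5.3000] v=[0.0000]
Step 1: x=[5.1616] v=[-0.5536]
Step 2: x=[4.8976] v=[-1.0561]
Step 3: x=[4.5323] v=[-1.4612]
Step 4: x=[4.0994] v=[-1.7315]
Step 5: x=[3.6389] v=[-1.8420]
Step 6: x=[3.1933] v=[-1.7826]
Step 7: x=[2.8036] v=[-1.5587]
Step 8: x=[2.5059] v=[-1.1910]
Step 9: x=[2.3276] v=[-0.7134]
Step 10: x=[2.2851] v=[-0.1700]
Step 11: x=[2.3824] v=[0.3891]
First v>=0 after going negative at step 11, time=2.7500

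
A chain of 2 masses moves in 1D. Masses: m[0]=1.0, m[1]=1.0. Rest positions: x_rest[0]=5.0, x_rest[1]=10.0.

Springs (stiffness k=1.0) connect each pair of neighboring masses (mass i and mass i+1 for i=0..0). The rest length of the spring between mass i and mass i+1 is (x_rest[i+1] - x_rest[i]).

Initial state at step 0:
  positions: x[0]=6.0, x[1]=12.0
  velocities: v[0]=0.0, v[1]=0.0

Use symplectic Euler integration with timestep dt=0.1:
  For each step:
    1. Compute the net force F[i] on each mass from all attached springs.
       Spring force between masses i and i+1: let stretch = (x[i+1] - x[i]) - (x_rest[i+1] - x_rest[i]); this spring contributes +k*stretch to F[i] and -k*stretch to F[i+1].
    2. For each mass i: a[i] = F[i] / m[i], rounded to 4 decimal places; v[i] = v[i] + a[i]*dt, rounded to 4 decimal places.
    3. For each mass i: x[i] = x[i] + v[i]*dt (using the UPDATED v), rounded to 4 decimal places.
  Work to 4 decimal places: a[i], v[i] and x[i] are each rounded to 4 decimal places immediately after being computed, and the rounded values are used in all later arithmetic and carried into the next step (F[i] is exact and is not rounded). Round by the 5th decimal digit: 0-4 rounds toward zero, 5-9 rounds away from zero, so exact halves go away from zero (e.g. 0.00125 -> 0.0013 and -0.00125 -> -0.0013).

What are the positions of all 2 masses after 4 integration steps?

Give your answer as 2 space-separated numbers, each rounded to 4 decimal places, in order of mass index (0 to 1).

Answer: 6.0970 11.9030

Derivation:
Step 0: x=[6.0000 12.0000] v=[0.0000 0.0000]
Step 1: x=[6.0100 11.9900] v=[0.1000 -0.1000]
Step 2: x=[6.0298 11.9702] v=[0.1980 -0.1980]
Step 3: x=[6.0590 11.9410] v=[0.2920 -0.2920]
Step 4: x=[6.0970 11.9030] v=[0.3802 -0.3802]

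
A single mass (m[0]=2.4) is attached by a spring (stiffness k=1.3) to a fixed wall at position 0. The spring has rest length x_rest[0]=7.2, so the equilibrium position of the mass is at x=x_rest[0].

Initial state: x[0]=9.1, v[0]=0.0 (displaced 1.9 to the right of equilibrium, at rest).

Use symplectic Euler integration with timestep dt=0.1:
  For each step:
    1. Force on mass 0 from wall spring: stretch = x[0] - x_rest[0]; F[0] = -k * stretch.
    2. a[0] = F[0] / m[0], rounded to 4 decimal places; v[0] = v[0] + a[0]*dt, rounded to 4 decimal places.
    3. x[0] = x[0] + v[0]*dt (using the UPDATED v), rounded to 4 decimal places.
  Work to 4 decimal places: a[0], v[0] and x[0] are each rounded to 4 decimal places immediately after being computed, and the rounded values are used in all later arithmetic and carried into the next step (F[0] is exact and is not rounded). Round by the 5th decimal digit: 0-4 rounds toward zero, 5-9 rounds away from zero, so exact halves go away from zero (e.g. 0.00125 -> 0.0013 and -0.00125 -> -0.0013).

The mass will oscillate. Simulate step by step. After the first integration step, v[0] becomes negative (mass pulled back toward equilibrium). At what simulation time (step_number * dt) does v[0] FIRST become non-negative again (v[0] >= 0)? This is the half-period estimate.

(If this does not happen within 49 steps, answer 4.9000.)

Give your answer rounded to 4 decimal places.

Answer: 4.3000

Derivation:
Step 0: x=[9.1000] v=[0.0000]
Step 1: x=[9.0897] v=[-0.1029]
Step 2: x=[9.0692] v=[-0.2053]
Step 3: x=[9.0385] v=[-0.3066]
Step 4: x=[8.9979] v=[-0.4062]
Step 5: x=[8.9475] v=[-0.5036]
Step 6: x=[8.8877] v=[-0.5983]
Step 7: x=[8.8187] v=[-0.6897]
Step 8: x=[8.7410] v=[-0.7774]
Step 9: x=[8.6549] v=[-0.8609]
Step 10: x=[8.5609] v=[-0.9397]
Step 11: x=[8.4596] v=[-1.0134]
Step 12: x=[8.3514] v=[-1.0816]
Step 13: x=[8.2370] v=[-1.1440]
Step 14: x=[8.1170] v=[-1.2002]
Step 15: x=[7.9920] v=[-1.2499]
Step 16: x=[7.8627] v=[-1.2928]
Step 17: x=[7.7298] v=[-1.3287]
Step 18: x=[7.5941] v=[-1.3574]
Step 19: x=[7.4562] v=[-1.3788]
Step 20: x=[7.3169] v=[-1.3927]
Step 21: x=[7.1770] v=[-1.3990]
Step 22: x=[7.0372] v=[-1.3978]
Step 23: x=[6.8983] v=[-1.3890]
Step 24: x=[6.7610] v=[-1.3727]
Step 25: x=[6.6261] v=[-1.3489]
Step 26: x=[6.4943] v=[-1.3178]
Step 27: x=[6.3663] v=[-1.2796]
Step 28: x=[6.2429] v=[-1.2344]
Step 29: x=[6.1246] v=[-1.1826]
Step 30: x=[6.0122] v=[-1.1244]
Step 31: x=[5.9062] v=[-1.0601]
Step 32: x=[5.8072] v=[-0.9900]
Step 33: x=[5.7157] v=[-0.9146]
Step 34: x=[5.6323] v=[-0.8342]
Step 35: x=[5.5574] v=[-0.7493]
Step 36: x=[5.4914] v=[-0.6603]
Step 37: x=[5.4346] v=[-0.5678]
Step 38: x=[5.3874] v=[-0.4722]
Step 39: x=[5.3500] v=[-0.3740]
Step 40: x=[5.3226] v=[-0.2738]
Step 41: x=[5.3054] v=[-0.1721]
Step 42: x=[5.2985] v=[-0.0695]
Step 43: x=[5.3019] v=[0.0335]
First v>=0 after going negative at step 43, time=4.3000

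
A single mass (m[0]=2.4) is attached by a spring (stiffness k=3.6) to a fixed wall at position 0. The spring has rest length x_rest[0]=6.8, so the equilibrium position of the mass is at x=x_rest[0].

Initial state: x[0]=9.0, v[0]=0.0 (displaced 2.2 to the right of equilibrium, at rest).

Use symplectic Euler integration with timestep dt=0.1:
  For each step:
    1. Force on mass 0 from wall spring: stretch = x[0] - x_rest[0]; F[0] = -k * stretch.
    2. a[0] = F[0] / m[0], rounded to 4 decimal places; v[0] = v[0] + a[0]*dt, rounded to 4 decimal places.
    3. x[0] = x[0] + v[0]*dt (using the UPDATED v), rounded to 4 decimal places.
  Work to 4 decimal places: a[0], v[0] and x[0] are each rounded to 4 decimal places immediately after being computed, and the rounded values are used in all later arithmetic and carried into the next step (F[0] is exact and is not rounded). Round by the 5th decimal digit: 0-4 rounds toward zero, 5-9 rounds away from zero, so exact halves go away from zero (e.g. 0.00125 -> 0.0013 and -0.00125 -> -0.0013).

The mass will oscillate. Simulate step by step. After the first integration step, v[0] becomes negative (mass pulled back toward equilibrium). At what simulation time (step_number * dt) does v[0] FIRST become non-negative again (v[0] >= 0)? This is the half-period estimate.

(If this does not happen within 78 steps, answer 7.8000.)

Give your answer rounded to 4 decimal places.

Step 0: x=[9.0000] v=[0.0000]
Step 1: x=[8.9670] v=[-0.3300]
Step 2: x=[8.9015] v=[-0.6551]
Step 3: x=[8.8045] v=[-0.9703]
Step 4: x=[8.6774] v=[-1.2710]
Step 5: x=[8.5221] v=[-1.5526]
Step 6: x=[8.3410] v=[-1.8109]
Step 7: x=[8.1368] v=[-2.0421]
Step 8: x=[7.9125] v=[-2.2426]
Step 9: x=[7.6716] v=[-2.4095]
Step 10: x=[7.4176] v=[-2.5402]
Step 11: x=[7.1543] v=[-2.6328]
Step 12: x=[6.8857] v=[-2.6860]
Step 13: x=[6.6158] v=[-2.6989]
Step 14: x=[6.3487] v=[-2.6713]
Step 15: x=[6.0883] v=[-2.6036]
Step 16: x=[5.8386] v=[-2.4968]
Step 17: x=[5.6033] v=[-2.3526]
Step 18: x=[5.3860] v=[-2.1731]
Step 19: x=[5.1899] v=[-1.9610]
Step 20: x=[5.0180] v=[-1.7195]
Step 21: x=[4.8728] v=[-1.4522]
Step 22: x=[4.7565] v=[-1.1631]
Step 23: x=[4.6708] v=[-0.8566]
Step 24: x=[4.6171] v=[-0.5372]
Step 25: x=[4.5961] v=[-0.2098]
Step 26: x=[4.6082] v=[0.1208]
First v>=0 after going negative at step 26, time=2.6000

Answer: 2.6000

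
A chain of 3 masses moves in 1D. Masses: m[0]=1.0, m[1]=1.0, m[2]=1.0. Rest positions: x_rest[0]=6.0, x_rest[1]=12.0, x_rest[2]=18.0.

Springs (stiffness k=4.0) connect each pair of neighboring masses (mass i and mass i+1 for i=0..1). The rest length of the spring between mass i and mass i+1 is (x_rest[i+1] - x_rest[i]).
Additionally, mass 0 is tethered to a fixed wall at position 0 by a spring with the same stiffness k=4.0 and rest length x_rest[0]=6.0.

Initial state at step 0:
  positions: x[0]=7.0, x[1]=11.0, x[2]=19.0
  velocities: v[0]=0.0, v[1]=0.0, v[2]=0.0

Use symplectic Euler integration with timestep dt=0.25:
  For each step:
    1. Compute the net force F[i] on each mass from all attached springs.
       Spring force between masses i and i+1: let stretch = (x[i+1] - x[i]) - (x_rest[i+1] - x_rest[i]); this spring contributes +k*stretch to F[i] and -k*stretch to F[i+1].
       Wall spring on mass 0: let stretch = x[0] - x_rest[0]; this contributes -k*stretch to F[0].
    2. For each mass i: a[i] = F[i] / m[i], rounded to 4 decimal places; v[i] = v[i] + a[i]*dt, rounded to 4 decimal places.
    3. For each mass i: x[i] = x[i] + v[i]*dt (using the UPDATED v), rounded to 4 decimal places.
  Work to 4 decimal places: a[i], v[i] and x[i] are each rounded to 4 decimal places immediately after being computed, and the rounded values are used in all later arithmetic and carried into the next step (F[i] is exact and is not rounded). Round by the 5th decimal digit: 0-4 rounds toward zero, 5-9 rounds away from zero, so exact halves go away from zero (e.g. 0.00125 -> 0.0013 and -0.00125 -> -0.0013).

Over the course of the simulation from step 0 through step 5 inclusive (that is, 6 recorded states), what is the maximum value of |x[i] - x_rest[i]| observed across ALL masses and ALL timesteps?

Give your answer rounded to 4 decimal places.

Step 0: x=[7.0000 11.0000 19.0000] v=[0.0000 0.0000 0.0000]
Step 1: x=[6.2500 12.0000 18.5000] v=[-3.0000 4.0000 -2.0000]
Step 2: x=[5.3750 13.1875 17.8750] v=[-3.5000 4.7500 -2.5000]
Step 3: x=[5.1094 13.5938 17.5781] v=[-1.0625 1.6250 -1.1875]
Step 4: x=[5.6875 12.8750 17.7852] v=[2.3125 -2.8751 0.8282]
Step 5: x=[6.6406 11.5869 18.2647] v=[3.8125 -5.1524 1.9180]
Max displacement = 1.5938

Answer: 1.5938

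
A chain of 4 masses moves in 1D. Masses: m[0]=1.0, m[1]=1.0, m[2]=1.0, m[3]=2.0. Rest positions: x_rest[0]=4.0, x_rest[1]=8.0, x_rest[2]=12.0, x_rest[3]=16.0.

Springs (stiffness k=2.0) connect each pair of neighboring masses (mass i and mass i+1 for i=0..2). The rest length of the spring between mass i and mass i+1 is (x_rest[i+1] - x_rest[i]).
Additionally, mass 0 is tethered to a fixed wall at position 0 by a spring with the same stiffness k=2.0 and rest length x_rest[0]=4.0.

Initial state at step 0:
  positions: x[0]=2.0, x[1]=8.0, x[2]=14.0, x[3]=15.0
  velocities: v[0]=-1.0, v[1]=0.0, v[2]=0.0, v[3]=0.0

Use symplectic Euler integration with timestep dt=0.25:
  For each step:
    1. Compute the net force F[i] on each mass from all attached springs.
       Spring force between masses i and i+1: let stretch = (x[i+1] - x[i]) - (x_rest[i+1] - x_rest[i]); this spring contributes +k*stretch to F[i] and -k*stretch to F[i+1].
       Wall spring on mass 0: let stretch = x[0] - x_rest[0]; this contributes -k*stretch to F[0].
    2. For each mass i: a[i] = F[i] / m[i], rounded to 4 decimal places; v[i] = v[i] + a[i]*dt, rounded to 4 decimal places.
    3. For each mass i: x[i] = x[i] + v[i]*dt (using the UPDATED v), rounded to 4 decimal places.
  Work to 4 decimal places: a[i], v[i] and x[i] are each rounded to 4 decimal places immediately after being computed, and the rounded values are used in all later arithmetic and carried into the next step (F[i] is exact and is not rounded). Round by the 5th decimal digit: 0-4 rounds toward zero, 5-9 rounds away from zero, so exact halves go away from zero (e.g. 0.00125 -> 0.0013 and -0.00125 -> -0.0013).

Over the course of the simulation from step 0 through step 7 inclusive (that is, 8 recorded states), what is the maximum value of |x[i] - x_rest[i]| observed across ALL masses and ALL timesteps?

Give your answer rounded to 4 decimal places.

Answer: 2.4937

Derivation:
Step 0: x=[2.0000 8.0000 14.0000 15.0000] v=[-1.0000 0.0000 0.0000 0.0000]
Step 1: x=[2.2500 8.0000 13.3750 15.1875] v=[1.0000 0.0000 -2.5000 0.7500]
Step 2: x=[2.9375 7.9531 12.3047 15.5117] v=[2.7500 -0.1875 -4.2813 1.2969]
Step 3: x=[3.8848 7.8232 11.0913 15.8855] v=[3.7891 -0.5195 -4.8536 1.4952]
Step 4: x=[4.8388 7.6095 10.0687 16.2097] v=[3.8159 -0.8547 -4.0906 1.2967]
Step 5: x=[5.5343 7.3569 9.5063 16.4001] v=[2.7819 -1.0105 -2.2497 0.7615]
Step 6: x=[5.7658 7.1451 9.5369 16.4096] v=[0.9261 -0.8471 0.1225 0.0381]
Step 7: x=[5.4490 7.0599 10.1277 16.2396] v=[-1.2672 -0.3409 2.3630 -0.6801]
Max displacement = 2.4937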